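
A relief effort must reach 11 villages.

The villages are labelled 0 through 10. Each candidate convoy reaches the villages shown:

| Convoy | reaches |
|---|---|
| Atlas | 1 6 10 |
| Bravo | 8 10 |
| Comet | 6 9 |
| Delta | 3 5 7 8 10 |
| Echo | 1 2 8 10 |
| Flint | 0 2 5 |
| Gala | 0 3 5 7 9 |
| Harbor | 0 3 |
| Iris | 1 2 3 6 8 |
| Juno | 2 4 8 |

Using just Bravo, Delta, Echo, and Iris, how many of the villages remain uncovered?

Union of Bravo, Delta, Echo, Iris = {1, 2, 3, 5, 6, 7, 8, 10}.
Not covered: 0, 4, 9 — 3 villages.

3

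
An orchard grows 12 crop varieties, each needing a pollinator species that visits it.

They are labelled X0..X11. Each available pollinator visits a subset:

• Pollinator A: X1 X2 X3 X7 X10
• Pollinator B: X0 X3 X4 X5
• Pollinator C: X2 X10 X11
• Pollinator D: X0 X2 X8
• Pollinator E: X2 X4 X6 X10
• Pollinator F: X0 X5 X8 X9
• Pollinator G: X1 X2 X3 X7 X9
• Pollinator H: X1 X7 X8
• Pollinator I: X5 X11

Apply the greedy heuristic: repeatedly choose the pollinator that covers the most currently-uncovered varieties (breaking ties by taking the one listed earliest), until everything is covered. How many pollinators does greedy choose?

Greedy: pick A (covers 5 new) → pick F (covers 4 new) → pick E (covers 2 new) → pick C (covers 1 new). Total picks: 4.

4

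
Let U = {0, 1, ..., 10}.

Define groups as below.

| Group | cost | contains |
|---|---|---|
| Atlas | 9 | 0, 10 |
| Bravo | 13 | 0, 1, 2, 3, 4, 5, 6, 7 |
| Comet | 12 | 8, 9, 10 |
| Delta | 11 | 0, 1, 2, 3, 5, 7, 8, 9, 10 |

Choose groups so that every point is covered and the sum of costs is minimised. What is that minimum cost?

24

Bravo, Delta together cover every point (Bravo ∪ Delta = {0, 1, 2, 3, 4, 5, 6, 7, 8, 9, 10}); total cost 13 + 11 = 24.
No covering selection has total cost below 24.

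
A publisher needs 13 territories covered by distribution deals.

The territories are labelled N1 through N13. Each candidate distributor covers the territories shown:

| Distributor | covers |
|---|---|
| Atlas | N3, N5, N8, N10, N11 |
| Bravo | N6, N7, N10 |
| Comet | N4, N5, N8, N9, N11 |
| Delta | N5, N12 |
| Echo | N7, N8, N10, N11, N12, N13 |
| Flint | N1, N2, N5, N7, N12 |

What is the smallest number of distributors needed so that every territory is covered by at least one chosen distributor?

Take {Atlas, Bravo, Comet, Echo, Flint}. Their union is {N1, N2, N3, N4, N5, N6, N7, N8, N9, N10, N11, N12, N13}, which is all 13 territories.
No 4 of the 6 distributors cover everything (all 15 combinations miss at least one territory), so 5 is optimal.

5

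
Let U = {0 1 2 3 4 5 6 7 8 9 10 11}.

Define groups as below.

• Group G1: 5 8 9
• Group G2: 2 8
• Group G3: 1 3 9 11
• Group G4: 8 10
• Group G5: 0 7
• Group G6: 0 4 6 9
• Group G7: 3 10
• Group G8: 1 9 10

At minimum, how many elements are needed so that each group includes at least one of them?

4

The 4 elements {0, 3, 8, 9} hit every group.
No choice of 3 elements meets every group, so 4 is the minimum.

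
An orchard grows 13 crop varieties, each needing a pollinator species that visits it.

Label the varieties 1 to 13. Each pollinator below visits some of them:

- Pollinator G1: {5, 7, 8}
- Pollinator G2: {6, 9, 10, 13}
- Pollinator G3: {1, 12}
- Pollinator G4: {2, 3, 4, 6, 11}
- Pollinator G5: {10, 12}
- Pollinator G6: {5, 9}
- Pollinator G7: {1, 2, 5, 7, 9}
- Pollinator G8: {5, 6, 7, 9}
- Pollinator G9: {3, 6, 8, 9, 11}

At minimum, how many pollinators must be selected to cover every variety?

4

G1 and G2 and G3 and G4 together: G1 ∪ G2 ∪ G3 ∪ G4 = {1, 2, 3, 4, 5, 6, 7, 8, 9, 10, 11, 12, 13} — every variety is covered.
Only G2 contains 13, so G2 is forced; the remaining 9 varieties need at least 3 more pollinators (each remaining pollinator adds at most 4) — so at least 4 pollinators are needed, and 4 is optimal.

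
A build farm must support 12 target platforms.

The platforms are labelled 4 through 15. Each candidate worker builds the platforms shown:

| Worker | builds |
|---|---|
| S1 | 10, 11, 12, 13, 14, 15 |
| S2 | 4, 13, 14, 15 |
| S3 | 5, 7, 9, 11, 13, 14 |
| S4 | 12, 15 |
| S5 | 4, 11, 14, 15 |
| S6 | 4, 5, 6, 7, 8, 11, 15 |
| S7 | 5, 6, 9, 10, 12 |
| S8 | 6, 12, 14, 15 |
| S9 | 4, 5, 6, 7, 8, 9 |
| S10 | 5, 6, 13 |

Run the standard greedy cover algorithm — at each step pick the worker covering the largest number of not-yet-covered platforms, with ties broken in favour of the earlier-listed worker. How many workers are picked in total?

3

Greedy: pick S6 (covers 7 new) → pick S1 (covers 4 new) → pick S3 (covers 1 new). Total picks: 3.
(The true minimum cover uses only 2 workers, so greedy is not optimal here.)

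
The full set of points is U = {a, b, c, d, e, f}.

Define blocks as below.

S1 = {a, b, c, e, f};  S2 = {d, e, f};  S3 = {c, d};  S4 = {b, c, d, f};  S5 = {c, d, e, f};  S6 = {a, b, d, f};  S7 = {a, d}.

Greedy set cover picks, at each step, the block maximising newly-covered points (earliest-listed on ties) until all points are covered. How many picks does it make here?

Greedy: pick S1 (covers 5 new) → pick S2 (covers 1 new). Total picks: 2.

2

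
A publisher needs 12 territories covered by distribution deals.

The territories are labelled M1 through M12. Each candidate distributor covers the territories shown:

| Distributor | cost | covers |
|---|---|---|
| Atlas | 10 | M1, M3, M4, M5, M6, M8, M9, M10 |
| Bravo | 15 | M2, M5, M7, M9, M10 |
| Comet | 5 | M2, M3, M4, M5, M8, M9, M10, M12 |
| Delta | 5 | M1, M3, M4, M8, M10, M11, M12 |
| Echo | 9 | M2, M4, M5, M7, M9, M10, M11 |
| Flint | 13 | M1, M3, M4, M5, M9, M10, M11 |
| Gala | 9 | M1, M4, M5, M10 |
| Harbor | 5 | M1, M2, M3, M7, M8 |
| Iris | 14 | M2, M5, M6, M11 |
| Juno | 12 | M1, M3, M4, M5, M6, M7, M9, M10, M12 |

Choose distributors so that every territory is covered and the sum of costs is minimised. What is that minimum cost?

20

Atlas, Delta, Harbor together cover every territory (Atlas ∪ Delta ∪ Harbor = {M1, M2, M3, M4, M5, M6, M7, M8, M9, M10, M11, M12}); total cost 10 + 5 + 5 = 20.
The greedy pick Comet, Delta, Harbor, Atlas costs 25; no covering selection beats 20.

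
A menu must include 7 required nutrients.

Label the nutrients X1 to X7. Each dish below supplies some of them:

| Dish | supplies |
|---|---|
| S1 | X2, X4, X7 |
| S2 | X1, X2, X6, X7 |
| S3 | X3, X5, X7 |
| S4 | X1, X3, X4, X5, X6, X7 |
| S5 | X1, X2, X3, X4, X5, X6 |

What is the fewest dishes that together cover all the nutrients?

S3 and S5 together: S3 ∪ S5 = {X1, X2, X3, X4, X5, X6, X7} — every nutrient is covered.
No single dish has all 7 nutrients (the largest, S4, has 6), so 2 is optimal.

2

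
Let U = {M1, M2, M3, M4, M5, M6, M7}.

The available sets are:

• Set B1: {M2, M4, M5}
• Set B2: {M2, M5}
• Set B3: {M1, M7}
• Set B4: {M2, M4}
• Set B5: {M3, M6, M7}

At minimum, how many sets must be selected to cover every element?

3

Take {B1, B3, B5}. Their union is {M1, M2, M3, M4, M5, M6, M7}, which is all 7 elements.
Each set has at most 3 elements, and 2·3 = 6 < 7 — so at least 3 sets are needed, and 3 is optimal.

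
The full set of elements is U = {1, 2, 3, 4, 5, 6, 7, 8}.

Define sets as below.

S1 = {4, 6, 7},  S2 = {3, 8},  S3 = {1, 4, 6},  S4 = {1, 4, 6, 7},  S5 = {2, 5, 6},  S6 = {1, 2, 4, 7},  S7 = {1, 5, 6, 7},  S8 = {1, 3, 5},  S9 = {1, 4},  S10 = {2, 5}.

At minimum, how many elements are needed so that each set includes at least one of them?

The 3 elements {3, 4, 5} hit every set.
The sets S2, S9, S10 are pairwise disjoint, so any hitting set needs a separate element for each — at least 3. Hence 3 is optimal.

3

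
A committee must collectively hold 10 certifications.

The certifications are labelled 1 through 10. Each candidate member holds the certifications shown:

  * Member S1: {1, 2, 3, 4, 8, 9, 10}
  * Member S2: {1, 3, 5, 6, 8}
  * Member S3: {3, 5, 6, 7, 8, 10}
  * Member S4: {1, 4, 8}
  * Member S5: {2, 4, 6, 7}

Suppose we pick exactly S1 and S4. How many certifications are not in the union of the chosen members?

Union of S1, S4 = {1, 2, 3, 4, 8, 9, 10}.
Not covered: 5, 6, 7 — 3 certifications.

3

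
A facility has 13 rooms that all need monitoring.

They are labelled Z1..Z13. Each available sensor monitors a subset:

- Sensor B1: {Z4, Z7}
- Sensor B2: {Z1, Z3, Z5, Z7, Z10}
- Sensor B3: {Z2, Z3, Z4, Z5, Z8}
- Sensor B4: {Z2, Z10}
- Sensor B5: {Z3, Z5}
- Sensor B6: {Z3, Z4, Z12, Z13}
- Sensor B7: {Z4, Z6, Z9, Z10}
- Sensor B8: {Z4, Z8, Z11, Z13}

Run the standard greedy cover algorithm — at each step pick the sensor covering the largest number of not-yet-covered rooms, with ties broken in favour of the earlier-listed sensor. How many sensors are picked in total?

Greedy: pick B2 (covers 5 new) → pick B8 (covers 4 new) → pick B7 (covers 2 new) → pick B3 (covers 1 new) → pick B6 (covers 1 new). Total picks: 5.

5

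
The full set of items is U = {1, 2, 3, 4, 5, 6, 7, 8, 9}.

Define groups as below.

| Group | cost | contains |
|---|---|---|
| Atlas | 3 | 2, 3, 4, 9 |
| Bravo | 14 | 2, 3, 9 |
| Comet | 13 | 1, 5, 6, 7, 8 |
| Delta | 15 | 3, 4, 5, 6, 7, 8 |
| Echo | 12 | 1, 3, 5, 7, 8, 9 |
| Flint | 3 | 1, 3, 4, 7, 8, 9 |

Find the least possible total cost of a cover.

Atlas, Comet together cover every item (Atlas ∪ Comet = {1, 2, 3, 4, 5, 6, 7, 8, 9}); total cost 3 + 13 = 16.
The greedy pick Flint, Atlas, Comet costs 19; no covering selection beats 16.

16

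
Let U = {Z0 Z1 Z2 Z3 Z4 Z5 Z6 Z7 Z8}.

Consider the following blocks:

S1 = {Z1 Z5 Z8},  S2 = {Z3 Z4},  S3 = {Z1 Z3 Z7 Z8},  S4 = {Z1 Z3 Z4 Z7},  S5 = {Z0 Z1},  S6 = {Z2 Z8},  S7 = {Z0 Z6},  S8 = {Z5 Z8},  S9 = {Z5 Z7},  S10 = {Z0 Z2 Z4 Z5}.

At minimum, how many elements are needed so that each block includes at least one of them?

4

The 4 elements {Z0, Z4, Z7, Z8} hit every block.
The blocks S2, S5, S6, S9 are pairwise disjoint, so any hitting set needs a separate element for each — at least 4. Hence 4 is optimal.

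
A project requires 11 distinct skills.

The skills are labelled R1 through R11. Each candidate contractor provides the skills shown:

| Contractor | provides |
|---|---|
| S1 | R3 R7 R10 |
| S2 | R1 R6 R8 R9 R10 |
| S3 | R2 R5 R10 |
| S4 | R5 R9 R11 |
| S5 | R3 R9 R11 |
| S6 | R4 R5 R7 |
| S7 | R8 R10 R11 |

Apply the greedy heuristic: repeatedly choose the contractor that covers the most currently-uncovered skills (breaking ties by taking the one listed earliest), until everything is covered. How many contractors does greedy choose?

Greedy: pick S2 (covers 5 new) → pick S6 (covers 3 new) → pick S5 (covers 2 new) → pick S3 (covers 1 new). Total picks: 4.

4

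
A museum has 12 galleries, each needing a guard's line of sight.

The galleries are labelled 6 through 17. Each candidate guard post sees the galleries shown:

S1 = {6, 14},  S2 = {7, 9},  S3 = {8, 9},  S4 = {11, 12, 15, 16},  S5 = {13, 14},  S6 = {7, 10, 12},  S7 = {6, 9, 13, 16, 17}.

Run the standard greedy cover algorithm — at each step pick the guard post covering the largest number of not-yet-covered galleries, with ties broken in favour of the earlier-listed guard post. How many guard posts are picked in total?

5

Greedy: pick S7 (covers 5 new) → pick S4 (covers 3 new) → pick S6 (covers 2 new) → pick S1 (covers 1 new) → pick S3 (covers 1 new). Total picks: 5.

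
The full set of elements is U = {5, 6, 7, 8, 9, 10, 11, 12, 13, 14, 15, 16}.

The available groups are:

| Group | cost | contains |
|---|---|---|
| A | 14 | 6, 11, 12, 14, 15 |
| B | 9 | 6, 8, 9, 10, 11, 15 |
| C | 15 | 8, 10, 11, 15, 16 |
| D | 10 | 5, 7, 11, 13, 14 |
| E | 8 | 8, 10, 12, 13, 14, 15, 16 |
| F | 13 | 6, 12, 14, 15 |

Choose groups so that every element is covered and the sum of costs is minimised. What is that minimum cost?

27

B, D, E together cover every element (B ∪ D ∪ E = {5, 6, 7, 8, 9, 10, 11, 12, 13, 14, 15, 16}); total cost 9 + 10 + 8 = 27.
No covering selection has total cost below 27.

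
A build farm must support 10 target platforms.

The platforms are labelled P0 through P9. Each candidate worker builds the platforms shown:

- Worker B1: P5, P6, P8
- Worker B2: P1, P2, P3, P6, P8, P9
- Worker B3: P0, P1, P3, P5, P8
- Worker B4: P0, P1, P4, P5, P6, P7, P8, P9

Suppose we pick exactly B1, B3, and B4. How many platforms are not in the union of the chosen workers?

Union of B1, B3, B4 = {P0, P1, P3, P4, P5, P6, P7, P8, P9}.
Not covered: P2 — 1 platform.

1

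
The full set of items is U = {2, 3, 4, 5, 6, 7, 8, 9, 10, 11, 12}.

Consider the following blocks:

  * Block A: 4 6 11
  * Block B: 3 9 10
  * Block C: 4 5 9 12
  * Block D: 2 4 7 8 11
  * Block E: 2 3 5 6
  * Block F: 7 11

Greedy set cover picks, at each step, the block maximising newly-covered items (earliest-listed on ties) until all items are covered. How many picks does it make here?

Greedy: pick D (covers 5 new) → pick B (covers 3 new) → pick C (covers 2 new) → pick A (covers 1 new). Total picks: 4.

4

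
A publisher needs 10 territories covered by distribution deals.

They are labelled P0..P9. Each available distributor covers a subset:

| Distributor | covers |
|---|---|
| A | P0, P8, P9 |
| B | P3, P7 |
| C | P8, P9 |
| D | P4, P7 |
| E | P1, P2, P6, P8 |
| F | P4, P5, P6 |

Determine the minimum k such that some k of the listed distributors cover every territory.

Take {A, B, E, F}. Their union is {P0, P1, P2, P3, P4, P5, P6, P7, P8, P9}, which is all 10 territories.
Only A contains P0, so A is forced; the remaining 7 territories need at least 3 more distributors (each remaining distributor adds at most 3) — so at least 4 distributors are needed, and 4 is optimal.

4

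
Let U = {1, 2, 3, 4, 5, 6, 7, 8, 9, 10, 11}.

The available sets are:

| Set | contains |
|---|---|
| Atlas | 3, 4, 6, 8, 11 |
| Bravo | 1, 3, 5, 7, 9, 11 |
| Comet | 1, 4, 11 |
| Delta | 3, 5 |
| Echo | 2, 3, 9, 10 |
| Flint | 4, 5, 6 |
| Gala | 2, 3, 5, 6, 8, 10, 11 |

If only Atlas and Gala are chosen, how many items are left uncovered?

Union of Atlas, Gala = {2, 3, 4, 5, 6, 8, 10, 11}.
Not covered: 1, 7, 9 — 3 items.

3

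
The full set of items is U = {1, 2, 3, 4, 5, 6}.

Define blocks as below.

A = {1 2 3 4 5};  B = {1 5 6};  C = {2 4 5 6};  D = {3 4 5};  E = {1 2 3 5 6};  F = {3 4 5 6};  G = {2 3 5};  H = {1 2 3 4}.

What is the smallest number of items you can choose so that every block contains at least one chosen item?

Take T = {4, 5}. Each listed block contains at least one of these, so T is a hitting set of size 2.
No single item lies in every block, so at least 2 are needed and 2 is optimal.

2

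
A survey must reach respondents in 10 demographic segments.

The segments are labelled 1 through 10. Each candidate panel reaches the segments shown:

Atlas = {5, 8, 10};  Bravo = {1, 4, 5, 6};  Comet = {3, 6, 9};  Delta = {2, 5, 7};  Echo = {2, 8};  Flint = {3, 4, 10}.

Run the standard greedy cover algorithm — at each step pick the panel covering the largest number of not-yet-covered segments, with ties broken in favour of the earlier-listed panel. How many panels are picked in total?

4

Greedy: pick Bravo (covers 4 new) → pick Atlas (covers 2 new) → pick Comet (covers 2 new) → pick Delta (covers 2 new). Total picks: 4.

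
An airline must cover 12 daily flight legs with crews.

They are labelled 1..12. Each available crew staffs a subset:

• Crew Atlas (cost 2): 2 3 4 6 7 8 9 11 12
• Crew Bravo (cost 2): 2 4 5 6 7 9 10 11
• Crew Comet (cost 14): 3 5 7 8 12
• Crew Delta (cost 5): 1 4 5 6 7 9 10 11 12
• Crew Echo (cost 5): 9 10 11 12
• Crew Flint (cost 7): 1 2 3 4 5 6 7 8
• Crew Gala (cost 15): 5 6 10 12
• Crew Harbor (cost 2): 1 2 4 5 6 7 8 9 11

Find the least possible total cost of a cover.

6

Atlas, Bravo, Harbor together cover every leg (Atlas ∪ Bravo ∪ Harbor = {1, 2, 3, 4, 5, 6, 7, 8, 9, 10, 11, 12}); total cost 2 + 2 + 2 = 6.
No covering selection has total cost below 6.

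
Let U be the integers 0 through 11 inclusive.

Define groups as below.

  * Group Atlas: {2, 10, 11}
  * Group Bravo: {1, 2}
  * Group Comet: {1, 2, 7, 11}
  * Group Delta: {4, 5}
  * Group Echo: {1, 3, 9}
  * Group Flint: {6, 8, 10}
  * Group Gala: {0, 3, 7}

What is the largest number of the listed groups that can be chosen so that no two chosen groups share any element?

4

Bravo, Delta, Flint, Gala are pairwise disjoint (Bravo={1,2}; Delta={4,5}; Flint={6,8,10}; Gala={0,3,7}).
Every remaining group overlaps one of these, and no 5 of the listed groups are pairwise disjoint, so 4 is the maximum.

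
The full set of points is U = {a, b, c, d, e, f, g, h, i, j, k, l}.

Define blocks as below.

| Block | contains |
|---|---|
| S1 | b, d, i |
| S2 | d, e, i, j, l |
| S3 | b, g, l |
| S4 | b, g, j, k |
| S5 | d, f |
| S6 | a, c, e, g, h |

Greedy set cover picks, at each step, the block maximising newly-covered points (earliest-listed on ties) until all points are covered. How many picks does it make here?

4

Greedy: pick S2 (covers 5 new) → pick S6 (covers 4 new) → pick S4 (covers 2 new) → pick S5 (covers 1 new). Total picks: 4.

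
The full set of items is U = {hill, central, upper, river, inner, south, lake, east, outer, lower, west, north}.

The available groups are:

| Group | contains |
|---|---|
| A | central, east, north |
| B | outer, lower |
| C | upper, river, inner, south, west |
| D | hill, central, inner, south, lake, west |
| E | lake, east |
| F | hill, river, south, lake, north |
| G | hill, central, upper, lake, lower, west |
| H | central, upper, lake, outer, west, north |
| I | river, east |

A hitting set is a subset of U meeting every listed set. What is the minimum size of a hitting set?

T = {south, east, outer, lower} meets every group (each contains at least one member of T), and |T| = 4.
No choice of 3 items meets every group, so 4 is the minimum.

4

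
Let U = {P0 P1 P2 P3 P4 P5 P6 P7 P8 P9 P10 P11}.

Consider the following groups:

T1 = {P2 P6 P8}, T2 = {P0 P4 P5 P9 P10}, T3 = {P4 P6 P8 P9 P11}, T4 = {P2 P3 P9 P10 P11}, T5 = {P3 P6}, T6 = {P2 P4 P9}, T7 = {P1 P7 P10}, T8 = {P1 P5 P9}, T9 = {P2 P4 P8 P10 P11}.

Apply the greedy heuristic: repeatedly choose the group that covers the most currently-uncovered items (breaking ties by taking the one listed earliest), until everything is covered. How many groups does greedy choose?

4

Greedy: pick T2 (covers 5 new) → pick T1 (covers 3 new) → pick T4 (covers 2 new) → pick T7 (covers 2 new). Total picks: 4.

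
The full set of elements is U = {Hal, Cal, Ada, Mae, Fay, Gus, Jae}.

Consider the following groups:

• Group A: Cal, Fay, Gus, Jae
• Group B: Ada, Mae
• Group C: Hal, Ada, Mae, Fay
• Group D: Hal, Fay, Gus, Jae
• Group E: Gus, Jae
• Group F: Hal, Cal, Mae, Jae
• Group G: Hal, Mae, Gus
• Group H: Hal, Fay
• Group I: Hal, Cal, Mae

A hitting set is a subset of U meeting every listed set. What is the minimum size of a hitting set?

Take T = {Mae, Fay, Gus}. Each listed group contains at least one of these, so T is a hitting set of size 3.
The groups B, E, H are pairwise disjoint, so any hitting set needs a separate element for each — at least 3. Hence 3 is optimal.

3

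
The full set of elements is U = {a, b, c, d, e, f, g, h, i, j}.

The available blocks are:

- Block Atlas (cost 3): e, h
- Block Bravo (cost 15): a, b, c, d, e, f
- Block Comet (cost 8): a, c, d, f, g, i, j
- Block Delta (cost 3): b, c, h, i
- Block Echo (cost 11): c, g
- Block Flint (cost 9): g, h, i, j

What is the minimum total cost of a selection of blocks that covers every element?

Atlas, Comet, Delta together cover every element (Atlas ∪ Comet ∪ Delta = {a, b, c, d, e, f, g, h, i, j}); total cost 3 + 8 + 3 = 14.
No covering selection has total cost below 14.

14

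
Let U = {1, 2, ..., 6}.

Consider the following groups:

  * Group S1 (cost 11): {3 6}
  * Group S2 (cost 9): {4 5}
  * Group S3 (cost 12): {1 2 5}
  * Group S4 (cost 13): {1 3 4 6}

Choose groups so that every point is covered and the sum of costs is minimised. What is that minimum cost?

S3, S4 together cover every point (S3 ∪ S4 = {1, 2, 3, 4, 5, 6}); total cost 12 + 13 = 25.
No covering selection has total cost below 25.

25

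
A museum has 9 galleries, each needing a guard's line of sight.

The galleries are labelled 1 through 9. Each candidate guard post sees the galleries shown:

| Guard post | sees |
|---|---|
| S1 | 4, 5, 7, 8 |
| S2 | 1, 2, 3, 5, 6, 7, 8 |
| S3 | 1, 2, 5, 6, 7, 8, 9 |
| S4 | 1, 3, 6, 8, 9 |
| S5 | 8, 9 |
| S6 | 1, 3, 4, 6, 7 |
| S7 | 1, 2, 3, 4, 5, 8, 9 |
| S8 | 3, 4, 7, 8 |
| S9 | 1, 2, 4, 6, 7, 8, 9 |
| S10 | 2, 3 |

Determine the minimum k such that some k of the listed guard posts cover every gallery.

2

S6 and S7 together: S6 ∪ S7 = {1, 2, 3, 4, 5, 6, 7, 8, 9} — every gallery is covered.
No single guard post has all 9 galleries (the largest, S2, has 7), so 2 is optimal.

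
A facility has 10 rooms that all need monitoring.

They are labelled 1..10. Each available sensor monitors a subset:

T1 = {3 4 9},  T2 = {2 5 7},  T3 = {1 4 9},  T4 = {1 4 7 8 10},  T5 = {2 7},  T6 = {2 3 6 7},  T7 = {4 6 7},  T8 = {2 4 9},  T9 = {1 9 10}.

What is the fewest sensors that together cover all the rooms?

4

Take {T2, T3, T4, T6}. Their union is {1, 2, 3, 4, 5, 6, 7, 8, 9, 10}, which is all 10 rooms.
No 3 of the 9 sensors cover everything (all 84 combinations miss at least one room), so 4 is optimal.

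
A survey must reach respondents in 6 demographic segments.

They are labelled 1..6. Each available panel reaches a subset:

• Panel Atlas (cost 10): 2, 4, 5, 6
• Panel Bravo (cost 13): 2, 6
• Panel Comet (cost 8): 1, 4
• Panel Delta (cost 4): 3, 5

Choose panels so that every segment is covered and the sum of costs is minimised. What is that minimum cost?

22

Atlas, Comet, Delta together cover every segment (Atlas ∪ Comet ∪ Delta = {1, 2, 3, 4, 5, 6}); total cost 10 + 8 + 4 = 22.
No covering selection has total cost below 22.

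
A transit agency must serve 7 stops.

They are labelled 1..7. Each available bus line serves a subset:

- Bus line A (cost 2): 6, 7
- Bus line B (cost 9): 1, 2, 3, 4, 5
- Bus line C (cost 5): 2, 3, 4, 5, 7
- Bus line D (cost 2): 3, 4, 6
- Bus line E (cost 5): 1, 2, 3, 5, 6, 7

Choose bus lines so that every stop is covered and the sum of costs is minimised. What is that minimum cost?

7

D, E together cover every stop (D ∪ E = {1, 2, 3, 4, 5, 6, 7}); total cost 2 + 5 = 7.
No covering selection has total cost below 7.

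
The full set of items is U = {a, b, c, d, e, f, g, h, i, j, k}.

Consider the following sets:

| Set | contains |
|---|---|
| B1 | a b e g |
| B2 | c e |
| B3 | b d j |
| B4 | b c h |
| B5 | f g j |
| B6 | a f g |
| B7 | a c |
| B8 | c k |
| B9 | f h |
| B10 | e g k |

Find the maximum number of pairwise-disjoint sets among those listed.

B3, B7, B9, B10 are pairwise disjoint (B3={b,d,j}; B7={a,c}; B9={f,h}; B10={e,g,k}).
Every remaining set overlaps one of these, and no 5 of the listed sets are pairwise disjoint, so 4 is the maximum.

4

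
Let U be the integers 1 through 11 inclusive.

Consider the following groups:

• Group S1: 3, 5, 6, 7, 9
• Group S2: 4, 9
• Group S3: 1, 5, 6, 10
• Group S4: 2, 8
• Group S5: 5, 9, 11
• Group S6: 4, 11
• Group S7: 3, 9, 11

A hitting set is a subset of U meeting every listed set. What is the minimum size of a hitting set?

4

Take H = {1, 8, 9, 11}. Each listed group contains at least one of these, so H is a hitting set of size 4.
No choice of 3 items meets every group, so 4 is the minimum.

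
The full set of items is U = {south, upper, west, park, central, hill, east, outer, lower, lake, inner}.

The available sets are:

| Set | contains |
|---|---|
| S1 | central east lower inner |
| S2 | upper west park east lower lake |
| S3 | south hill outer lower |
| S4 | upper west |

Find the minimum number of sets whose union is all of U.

3

S1 and S2 and S3 together: S1 ∪ S2 ∪ S3 = {south, upper, west, park, central, hill, east, outer, lower, lake, inner} — every item is covered.
Only S3 contains south, so S3 is forced; the remaining 7 items need at least 2 more sets (each remaining set adds at most 5) — so at least 3 sets are needed, and 3 is optimal.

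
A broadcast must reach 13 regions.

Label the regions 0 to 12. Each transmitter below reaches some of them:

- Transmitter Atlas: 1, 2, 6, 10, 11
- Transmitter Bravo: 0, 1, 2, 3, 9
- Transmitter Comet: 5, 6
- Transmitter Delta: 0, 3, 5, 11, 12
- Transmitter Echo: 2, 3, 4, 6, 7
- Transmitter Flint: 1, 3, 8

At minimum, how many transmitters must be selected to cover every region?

Take {Atlas, Bravo, Delta, Echo, Flint}. Their union is {0, 1, 2, 3, 4, 5, 6, 7, 8, 9, 10, 11, 12}, which is all 13 regions.
No 4 of the 6 transmitters cover everything (all 15 combinations miss at least one region), so 5 is optimal.

5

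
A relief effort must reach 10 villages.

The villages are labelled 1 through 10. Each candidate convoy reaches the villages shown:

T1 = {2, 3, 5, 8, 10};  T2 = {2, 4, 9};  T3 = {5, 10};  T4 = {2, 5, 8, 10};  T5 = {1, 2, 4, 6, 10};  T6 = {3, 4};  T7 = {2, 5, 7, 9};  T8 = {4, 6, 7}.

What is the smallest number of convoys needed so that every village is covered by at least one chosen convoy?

Take {T1, T5, T7}. Their union is {1, 2, 3, 4, 5, 6, 7, 8, 9, 10}, which is all 10 villages.
Only T5 contains 1, so T5 is forced; the remaining 5 villages need at least 2 more convoys (each remaining convoy adds at most 3) — so at least 3 convoys are needed, and 3 is optimal.

3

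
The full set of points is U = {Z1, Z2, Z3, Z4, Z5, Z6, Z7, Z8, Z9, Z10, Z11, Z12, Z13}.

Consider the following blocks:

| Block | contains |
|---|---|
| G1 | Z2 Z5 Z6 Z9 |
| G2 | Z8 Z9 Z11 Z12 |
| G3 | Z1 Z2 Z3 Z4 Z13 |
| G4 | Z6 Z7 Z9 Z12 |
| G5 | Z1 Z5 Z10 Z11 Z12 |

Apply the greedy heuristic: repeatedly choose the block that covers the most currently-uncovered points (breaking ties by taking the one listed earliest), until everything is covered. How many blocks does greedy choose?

Greedy: pick G3 (covers 5 new) → pick G2 (covers 4 new) → pick G1 (covers 2 new) → pick G4 (covers 1 new) → pick G5 (covers 1 new). Total picks: 5.
(The true minimum cover uses only 4 blocks, so greedy is not optimal here.)

5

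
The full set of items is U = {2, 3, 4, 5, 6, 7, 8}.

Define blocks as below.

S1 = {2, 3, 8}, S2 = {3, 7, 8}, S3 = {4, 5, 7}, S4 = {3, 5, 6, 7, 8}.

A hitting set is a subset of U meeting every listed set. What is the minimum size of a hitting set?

The 2 items {4, 8} hit every block.
The blocks S1, S3 are pairwise disjoint, so any hitting set needs a separate item for each — at least 2. Hence 2 is optimal.

2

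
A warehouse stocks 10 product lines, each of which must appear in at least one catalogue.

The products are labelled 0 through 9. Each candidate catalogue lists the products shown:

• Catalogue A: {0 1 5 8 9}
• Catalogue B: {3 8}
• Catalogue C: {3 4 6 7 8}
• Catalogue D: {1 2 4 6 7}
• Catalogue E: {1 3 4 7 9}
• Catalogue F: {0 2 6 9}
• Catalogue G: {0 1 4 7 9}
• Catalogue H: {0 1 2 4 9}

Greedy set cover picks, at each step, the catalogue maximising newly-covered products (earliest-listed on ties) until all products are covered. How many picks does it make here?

Greedy: pick A (covers 5 new) → pick C (covers 4 new) → pick D (covers 1 new). Total picks: 3.

3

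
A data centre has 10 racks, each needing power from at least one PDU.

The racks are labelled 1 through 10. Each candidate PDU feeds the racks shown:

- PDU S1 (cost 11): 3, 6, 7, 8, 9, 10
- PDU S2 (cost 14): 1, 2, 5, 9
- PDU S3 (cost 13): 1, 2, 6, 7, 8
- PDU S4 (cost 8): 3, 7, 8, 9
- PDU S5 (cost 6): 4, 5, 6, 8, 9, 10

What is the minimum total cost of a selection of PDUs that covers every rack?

27

S3, S4, S5 together cover every rack (S3 ∪ S4 ∪ S5 = {1, 2, 3, 4, 5, 6, 7, 8, 9, 10}); total cost 13 + 8 + 6 = 27.
No covering selection has total cost below 27.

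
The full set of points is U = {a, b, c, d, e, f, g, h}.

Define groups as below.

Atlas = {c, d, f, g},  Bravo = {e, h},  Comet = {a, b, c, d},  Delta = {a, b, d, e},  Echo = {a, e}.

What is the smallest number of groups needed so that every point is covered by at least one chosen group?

Atlas and Bravo and Delta together: Atlas ∪ Bravo ∪ Delta = {a, b, c, d, e, f, g, h} — every point is covered.
Only Atlas contains f, so Atlas is forced; the remaining 4 points need at least 2 more groups (each remaining group adds at most 3) — so at least 3 groups are needed, and 3 is optimal.

3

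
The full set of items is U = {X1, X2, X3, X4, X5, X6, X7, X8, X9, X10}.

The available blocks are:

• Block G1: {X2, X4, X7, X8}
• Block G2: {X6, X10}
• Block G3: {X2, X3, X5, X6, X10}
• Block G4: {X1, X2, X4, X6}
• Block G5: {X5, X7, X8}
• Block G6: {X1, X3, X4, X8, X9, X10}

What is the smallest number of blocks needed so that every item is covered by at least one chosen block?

3

G1, G3, and G6 cover everything between them: the union {X1, X2, X3, X4, X5, X6, X7, X8, X9, X10} is all of U.
Only G6 contains X9, so G6 is forced; the remaining 4 items need at least 2 more blocks (each remaining block adds at most 3) — so at least 3 blocks are needed, and 3 is optimal.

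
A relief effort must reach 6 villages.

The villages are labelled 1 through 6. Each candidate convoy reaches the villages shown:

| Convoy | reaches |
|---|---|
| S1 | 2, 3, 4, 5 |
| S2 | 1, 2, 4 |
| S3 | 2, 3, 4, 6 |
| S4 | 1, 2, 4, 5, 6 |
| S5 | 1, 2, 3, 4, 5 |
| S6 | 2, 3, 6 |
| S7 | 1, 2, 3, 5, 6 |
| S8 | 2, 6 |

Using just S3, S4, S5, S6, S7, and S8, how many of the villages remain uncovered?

0

Union of S3, S4, S5, S6, S7, S8 = {1, 2, 3, 4, 5, 6} — that's every village, so 0 are uncovered.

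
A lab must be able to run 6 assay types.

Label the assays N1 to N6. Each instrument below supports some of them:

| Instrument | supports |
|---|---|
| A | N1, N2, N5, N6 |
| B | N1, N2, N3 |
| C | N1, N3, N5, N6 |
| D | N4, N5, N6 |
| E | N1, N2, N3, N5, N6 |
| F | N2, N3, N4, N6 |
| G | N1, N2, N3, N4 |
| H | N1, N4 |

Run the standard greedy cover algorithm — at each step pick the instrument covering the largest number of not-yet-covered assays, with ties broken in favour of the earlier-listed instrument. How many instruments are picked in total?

2

Greedy: pick E (covers 5 new) → pick D (covers 1 new). Total picks: 2.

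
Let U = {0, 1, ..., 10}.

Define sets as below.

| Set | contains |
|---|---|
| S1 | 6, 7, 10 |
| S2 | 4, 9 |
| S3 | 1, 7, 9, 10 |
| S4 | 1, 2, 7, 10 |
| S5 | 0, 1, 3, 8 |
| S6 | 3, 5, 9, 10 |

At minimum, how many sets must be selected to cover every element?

S1 and S2 and S4 and S5 and S6 together: S1 ∪ S2 ∪ S4 ∪ S5 ∪ S6 = {0, 1, 2, 3, 4, 5, 6, 7, 8, 9, 10} — every element is covered.
No 4 of the 6 sets cover everything (all 15 combinations miss at least one element), so 5 is optimal.

5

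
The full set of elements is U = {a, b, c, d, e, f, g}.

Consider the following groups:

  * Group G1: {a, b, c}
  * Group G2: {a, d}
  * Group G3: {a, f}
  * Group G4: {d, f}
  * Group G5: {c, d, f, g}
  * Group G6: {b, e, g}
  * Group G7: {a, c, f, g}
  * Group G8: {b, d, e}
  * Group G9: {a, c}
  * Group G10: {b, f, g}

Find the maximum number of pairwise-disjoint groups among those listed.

G4, G6, G9 are pairwise disjoint (G4={d,f}; G6={b,e,g}; G9={a,c}).
Every remaining group overlaps one of these, and no 4 of the listed groups are pairwise disjoint, so 3 is the maximum.

3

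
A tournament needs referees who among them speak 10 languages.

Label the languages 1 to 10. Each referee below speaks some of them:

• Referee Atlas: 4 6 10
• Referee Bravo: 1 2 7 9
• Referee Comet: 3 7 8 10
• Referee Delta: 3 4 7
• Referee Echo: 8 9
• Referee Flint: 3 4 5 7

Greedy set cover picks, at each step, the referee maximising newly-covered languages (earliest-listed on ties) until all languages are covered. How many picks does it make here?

Greedy: pick Bravo (covers 4 new) → pick Atlas (covers 3 new) → pick Comet (covers 2 new) → pick Flint (covers 1 new). Total picks: 4.

4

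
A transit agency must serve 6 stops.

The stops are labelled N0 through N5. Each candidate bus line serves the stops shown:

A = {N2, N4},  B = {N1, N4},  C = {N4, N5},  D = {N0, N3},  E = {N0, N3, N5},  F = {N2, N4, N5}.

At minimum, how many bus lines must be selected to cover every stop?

3

A and B and E together: A ∪ B ∪ E = {N0, N1, N2, N3, N4, N5} — every stop is covered.
Only B contains N1, so B is forced; the remaining 4 stops need at least 2 more bus lines (each remaining bus line adds at most 3) — so at least 3 bus lines are needed, and 3 is optimal.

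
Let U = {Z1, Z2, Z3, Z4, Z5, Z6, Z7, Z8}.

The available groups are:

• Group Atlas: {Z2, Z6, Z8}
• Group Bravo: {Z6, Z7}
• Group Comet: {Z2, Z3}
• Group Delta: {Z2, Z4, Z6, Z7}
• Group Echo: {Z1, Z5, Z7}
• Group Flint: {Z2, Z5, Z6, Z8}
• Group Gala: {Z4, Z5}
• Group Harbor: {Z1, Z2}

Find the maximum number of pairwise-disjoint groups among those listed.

Bravo, Comet, Gala are pairwise disjoint (Bravo={Z6,Z7}; Comet={Z2,Z3}; Gala={Z4,Z5}).
Every remaining group overlaps one of these, and no 4 of the listed groups are pairwise disjoint, so 3 is the maximum.

3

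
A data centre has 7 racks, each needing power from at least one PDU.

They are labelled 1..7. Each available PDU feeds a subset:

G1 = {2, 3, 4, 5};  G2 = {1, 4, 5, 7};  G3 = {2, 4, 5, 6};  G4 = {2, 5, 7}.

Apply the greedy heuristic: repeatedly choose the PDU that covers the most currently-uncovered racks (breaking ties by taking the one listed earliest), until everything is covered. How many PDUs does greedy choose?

3

Greedy: pick G1 (covers 4 new) → pick G2 (covers 2 new) → pick G3 (covers 1 new). Total picks: 3.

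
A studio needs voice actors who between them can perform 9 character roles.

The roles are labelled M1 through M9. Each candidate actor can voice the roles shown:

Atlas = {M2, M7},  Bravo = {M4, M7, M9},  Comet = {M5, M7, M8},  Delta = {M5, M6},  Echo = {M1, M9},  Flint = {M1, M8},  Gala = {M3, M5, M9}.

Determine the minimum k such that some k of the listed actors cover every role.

Atlas and Bravo and Delta and Flint and Gala together: Atlas ∪ Bravo ∪ Delta ∪ Flint ∪ Gala = {M1, M2, M3, M4, M5, M6, M7, M8, M9} — every role is covered.
No 4 of the 7 actors cover everything (all 35 combinations miss at least one role), so 5 is optimal.

5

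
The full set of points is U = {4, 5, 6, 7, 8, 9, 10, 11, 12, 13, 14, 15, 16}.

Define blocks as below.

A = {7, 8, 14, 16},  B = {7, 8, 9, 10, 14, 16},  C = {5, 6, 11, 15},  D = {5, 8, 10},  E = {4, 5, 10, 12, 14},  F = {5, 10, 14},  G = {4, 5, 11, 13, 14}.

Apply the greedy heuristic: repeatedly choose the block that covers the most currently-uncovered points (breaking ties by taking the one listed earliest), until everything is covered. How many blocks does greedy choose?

4

Greedy: pick B (covers 6 new) → pick C (covers 4 new) → pick E (covers 2 new) → pick G (covers 1 new). Total picks: 4.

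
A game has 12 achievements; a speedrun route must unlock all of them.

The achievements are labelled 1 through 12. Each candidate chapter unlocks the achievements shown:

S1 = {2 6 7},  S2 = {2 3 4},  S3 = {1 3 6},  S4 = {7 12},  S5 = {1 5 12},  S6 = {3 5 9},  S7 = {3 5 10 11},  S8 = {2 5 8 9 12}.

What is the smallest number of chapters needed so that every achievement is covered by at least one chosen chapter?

5

S1 and S2 and S5 and S7 and S8 together: S1 ∪ S2 ∪ S5 ∪ S7 ∪ S8 = {1, 2, 3, 4, 5, 6, 7, 8, 9, 10, 11, 12} — every achievement is covered.
No 4 of the 8 chapters cover everything (all 70 combinations miss at least one achievement), so 5 is optimal.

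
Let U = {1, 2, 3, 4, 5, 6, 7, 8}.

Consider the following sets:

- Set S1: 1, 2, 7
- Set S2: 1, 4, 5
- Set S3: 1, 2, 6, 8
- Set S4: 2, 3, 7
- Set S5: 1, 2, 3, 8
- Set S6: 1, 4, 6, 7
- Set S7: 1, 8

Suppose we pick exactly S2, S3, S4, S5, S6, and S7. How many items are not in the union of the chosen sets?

Union of S2, S3, S4, S5, S6, S7 = {1, 2, 3, 4, 5, 6, 7, 8} — that's every item, so 0 are uncovered.

0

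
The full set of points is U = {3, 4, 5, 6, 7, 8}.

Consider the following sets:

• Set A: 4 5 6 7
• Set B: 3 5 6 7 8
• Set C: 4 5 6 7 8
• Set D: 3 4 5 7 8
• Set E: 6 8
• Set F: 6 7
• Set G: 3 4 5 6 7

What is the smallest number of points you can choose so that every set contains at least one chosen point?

The 2 points {4, 6} hit every set.
No single point lies in every set, so at least 2 are needed and 2 is optimal.

2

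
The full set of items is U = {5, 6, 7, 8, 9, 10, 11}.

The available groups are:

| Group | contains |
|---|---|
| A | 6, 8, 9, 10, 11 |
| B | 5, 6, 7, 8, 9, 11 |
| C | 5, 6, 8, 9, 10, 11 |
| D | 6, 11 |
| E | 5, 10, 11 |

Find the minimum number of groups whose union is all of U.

A and B together: A ∪ B = {5, 6, 7, 8, 9, 10, 11} — every item is covered.
No single group has all 7 items (the largest, B, has 6), so 2 is optimal.

2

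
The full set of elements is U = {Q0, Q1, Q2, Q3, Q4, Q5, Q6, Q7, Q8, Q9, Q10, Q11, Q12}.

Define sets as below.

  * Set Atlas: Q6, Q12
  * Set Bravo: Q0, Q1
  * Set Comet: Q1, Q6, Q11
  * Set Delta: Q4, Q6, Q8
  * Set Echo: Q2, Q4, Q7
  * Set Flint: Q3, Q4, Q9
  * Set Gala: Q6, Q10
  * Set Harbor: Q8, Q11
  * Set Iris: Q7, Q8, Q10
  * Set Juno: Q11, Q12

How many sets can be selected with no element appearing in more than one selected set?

Atlas, Bravo, Flint, Harbor are pairwise disjoint (Atlas={Q6,Q12}; Bravo={Q0,Q1}; Flint={Q3,Q4,Q9}; Harbor={Q8,Q11}).
Every remaining set overlaps one of these, and no 5 of the listed sets are pairwise disjoint, so 4 is the maximum.

4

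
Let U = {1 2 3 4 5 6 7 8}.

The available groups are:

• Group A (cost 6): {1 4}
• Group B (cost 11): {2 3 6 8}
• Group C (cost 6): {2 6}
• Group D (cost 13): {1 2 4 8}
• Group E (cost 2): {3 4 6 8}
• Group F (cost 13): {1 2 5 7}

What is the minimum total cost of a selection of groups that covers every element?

E, F together cover every element (E ∪ F = {1, 2, 3, 4, 5, 6, 7, 8}); total cost 2 + 13 = 15.
No covering selection has total cost below 15.

15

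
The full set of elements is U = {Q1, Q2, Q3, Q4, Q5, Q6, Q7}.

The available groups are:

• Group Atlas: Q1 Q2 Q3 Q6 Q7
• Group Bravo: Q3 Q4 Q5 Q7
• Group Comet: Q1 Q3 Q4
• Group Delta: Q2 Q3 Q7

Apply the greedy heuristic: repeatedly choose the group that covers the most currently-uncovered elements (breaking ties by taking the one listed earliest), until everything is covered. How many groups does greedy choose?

Greedy: pick Atlas (covers 5 new) → pick Bravo (covers 2 new). Total picks: 2.

2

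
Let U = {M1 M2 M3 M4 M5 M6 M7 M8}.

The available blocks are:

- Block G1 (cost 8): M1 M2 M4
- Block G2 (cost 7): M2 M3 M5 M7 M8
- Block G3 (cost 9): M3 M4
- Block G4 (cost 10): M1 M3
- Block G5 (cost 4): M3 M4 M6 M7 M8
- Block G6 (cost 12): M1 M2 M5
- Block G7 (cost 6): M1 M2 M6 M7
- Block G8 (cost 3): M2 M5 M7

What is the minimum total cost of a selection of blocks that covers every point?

13

G5, G7, G8 together cover every point (G5 ∪ G7 ∪ G8 = {M1, M2, M3, M4, M5, M6, M7, M8}); total cost 4 + 6 + 3 = 13.
No covering selection has total cost below 13.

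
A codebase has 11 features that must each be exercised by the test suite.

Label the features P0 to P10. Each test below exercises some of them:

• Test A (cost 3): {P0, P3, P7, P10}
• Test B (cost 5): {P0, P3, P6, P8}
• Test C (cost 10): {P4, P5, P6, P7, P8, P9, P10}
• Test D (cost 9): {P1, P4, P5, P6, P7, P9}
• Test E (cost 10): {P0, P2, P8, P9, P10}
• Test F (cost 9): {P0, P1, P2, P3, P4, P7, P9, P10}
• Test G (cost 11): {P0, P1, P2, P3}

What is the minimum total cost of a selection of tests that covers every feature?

19

C, F together cover every feature (C ∪ F = {P0, P1, P2, P3, P4, P5, P6, P7, P8, P9, P10}); total cost 10 + 9 = 19.
The greedy pick A, D, B, F costs 26; no covering selection beats 19.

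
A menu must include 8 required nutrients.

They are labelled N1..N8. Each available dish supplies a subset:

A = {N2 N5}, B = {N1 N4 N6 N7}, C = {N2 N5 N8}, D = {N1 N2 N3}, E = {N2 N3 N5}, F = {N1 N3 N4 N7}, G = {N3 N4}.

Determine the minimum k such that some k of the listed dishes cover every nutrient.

3

B and C and D together: B ∪ C ∪ D = {N1, N2, N3, N4, N5, N6, N7, N8} — every nutrient is covered.
Only B contains N6, so B is forced; the remaining 4 nutrients need at least 2 more dishes (each remaining dish adds at most 3) — so at least 3 dishes are needed, and 3 is optimal.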